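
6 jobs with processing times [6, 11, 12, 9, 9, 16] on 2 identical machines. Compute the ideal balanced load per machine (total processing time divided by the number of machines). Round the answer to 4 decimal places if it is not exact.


Total processing time = 6 + 11 + 12 + 9 + 9 + 16 = 63
Number of machines = 2
Ideal balanced load = 63 / 2 = 31.5

31.5


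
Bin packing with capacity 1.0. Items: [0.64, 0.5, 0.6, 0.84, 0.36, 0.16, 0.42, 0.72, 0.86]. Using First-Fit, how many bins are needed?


Place items sequentially using First-Fit:
  Item 0.64 -> new Bin 1
  Item 0.5 -> new Bin 2
  Item 0.6 -> new Bin 3
  Item 0.84 -> new Bin 4
  Item 0.36 -> Bin 1 (now 1.0)
  Item 0.16 -> Bin 2 (now 0.66)
  Item 0.42 -> new Bin 5
  Item 0.72 -> new Bin 6
  Item 0.86 -> new Bin 7
Total bins used = 7

7


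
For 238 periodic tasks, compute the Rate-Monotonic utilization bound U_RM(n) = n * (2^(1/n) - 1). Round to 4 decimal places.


Compute 2^(1/238) = 1.0029166282
Subtract 1: 1.0029166282 - 1 = 0.0029166282
Multiply by n: 238 * 0.0029166282 = 0.6941575116
Round to 4 dp: 0.6942

0.6942


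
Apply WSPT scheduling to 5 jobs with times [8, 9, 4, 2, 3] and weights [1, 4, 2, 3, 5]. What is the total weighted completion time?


Compute p/w ratios and sort ascending (WSPT): [(3, 5), (2, 3), (4, 2), (9, 4), (8, 1)]
Compute weighted completion times:
  Job (p=3,w=5): C=3, w*C=5*3=15
  Job (p=2,w=3): C=5, w*C=3*5=15
  Job (p=4,w=2): C=9, w*C=2*9=18
  Job (p=9,w=4): C=18, w*C=4*18=72
  Job (p=8,w=1): C=26, w*C=1*26=26
Total weighted completion time = 146

146


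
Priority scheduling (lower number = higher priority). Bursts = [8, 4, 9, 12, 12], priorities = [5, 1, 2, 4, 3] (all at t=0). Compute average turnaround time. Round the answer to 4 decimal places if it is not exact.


Sort by priority (ascending = highest first):
Order: [(1, 4), (2, 9), (3, 12), (4, 12), (5, 8)]
Completion times:
  Priority 1, burst=4, C=4
  Priority 2, burst=9, C=13
  Priority 3, burst=12, C=25
  Priority 4, burst=12, C=37
  Priority 5, burst=8, C=45
Average turnaround = 124/5 = 24.8

24.8


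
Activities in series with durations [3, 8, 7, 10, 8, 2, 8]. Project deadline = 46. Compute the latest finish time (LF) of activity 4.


LF(activity 4) = deadline - sum of successor durations
Successors: activities 5 through 7 with durations [8, 2, 8]
Sum of successor durations = 18
LF = 46 - 18 = 28

28


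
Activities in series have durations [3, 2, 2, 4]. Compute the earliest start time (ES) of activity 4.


Activity 4 starts after activities 1 through 3 complete.
Predecessor durations: [3, 2, 2]
ES = 3 + 2 + 2 = 7

7


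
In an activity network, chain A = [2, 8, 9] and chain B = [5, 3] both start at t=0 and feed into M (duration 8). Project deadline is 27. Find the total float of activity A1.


Forward pass: ES(A1) = sum of predecessors on chain A = 0
EF = ES + duration = 0 + 2 = 2
Backward pass: LF(M) = deadline = 27; LS(M) = 27 - 8 = 19
LF(A1) = LS(M) - sum(successors on chain A) = 19 - 17 = 2
LS = LF - duration = 2 - 2 = 0
Total float = LS - ES = 0 - 0 = 0

0


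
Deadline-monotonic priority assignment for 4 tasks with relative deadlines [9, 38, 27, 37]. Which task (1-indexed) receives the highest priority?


Sort tasks by relative deadline (ascending):
  Task 1: deadline = 9
  Task 3: deadline = 27
  Task 4: deadline = 37
  Task 2: deadline = 38
Priority order (highest first): [1, 3, 4, 2]
Highest priority task = 1

1


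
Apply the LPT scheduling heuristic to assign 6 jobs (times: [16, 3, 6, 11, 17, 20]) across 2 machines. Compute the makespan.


Sort jobs in decreasing order (LPT): [20, 17, 16, 11, 6, 3]
Assign each job to the least loaded machine:
  Machine 1: jobs [20, 11, 6], load = 37
  Machine 2: jobs [17, 16, 3], load = 36
Makespan = max load = 37

37


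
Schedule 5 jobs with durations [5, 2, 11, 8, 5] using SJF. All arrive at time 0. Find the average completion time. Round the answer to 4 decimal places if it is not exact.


SJF order (ascending): [2, 5, 5, 8, 11]
Completion times:
  Job 1: burst=2, C=2
  Job 2: burst=5, C=7
  Job 3: burst=5, C=12
  Job 4: burst=8, C=20
  Job 5: burst=11, C=31
Average completion = 72/5 = 14.4

14.4


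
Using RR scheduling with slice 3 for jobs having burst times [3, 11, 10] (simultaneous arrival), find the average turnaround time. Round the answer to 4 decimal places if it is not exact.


Time quantum = 3
Execution trace:
  J1 runs 3 units, time = 3
  J2 runs 3 units, time = 6
  J3 runs 3 units, time = 9
  J2 runs 3 units, time = 12
  J3 runs 3 units, time = 15
  J2 runs 3 units, time = 18
  J3 runs 3 units, time = 21
  J2 runs 2 units, time = 23
  J3 runs 1 units, time = 24
Finish times: [3, 23, 24]
Average turnaround = 50/3 = 16.6667

16.6667


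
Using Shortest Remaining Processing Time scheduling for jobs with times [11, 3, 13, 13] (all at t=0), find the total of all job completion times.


Since all jobs arrive at t=0, SRPT equals SPT ordering.
SPT order: [3, 11, 13, 13]
Completion times:
  Job 1: p=3, C=3
  Job 2: p=11, C=14
  Job 3: p=13, C=27
  Job 4: p=13, C=40
Total completion time = 3 + 14 + 27 + 40 = 84

84


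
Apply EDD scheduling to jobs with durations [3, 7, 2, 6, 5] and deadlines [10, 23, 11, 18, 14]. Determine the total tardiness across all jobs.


Sort by due date (EDD order): [(3, 10), (2, 11), (5, 14), (6, 18), (7, 23)]
Compute completion times and tardiness:
  Job 1: p=3, d=10, C=3, tardiness=max(0,3-10)=0
  Job 2: p=2, d=11, C=5, tardiness=max(0,5-11)=0
  Job 3: p=5, d=14, C=10, tardiness=max(0,10-14)=0
  Job 4: p=6, d=18, C=16, tardiness=max(0,16-18)=0
  Job 5: p=7, d=23, C=23, tardiness=max(0,23-23)=0
Total tardiness = 0

0


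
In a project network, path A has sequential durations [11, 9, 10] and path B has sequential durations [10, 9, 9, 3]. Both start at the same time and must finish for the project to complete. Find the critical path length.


Path A total = 11 + 9 + 10 = 30
Path B total = 10 + 9 + 9 + 3 = 31
Critical path = longest path = max(30, 31) = 31

31


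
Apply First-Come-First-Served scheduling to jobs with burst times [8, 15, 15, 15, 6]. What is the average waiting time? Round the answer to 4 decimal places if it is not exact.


FCFS order (as given): [8, 15, 15, 15, 6]
Waiting times:
  Job 1: wait = 0
  Job 2: wait = 8
  Job 3: wait = 23
  Job 4: wait = 38
  Job 5: wait = 53
Sum of waiting times = 122
Average waiting time = 122/5 = 24.4

24.4


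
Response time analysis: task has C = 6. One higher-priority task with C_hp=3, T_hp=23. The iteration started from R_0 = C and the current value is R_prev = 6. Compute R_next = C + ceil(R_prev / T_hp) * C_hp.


R_next = C + ceil(R_prev / T_hp) * C_hp
ceil(6 / 23) = ceil(0.2609) = 1
Interference = 1 * 3 = 3
R_next = 6 + 3 = 9

9


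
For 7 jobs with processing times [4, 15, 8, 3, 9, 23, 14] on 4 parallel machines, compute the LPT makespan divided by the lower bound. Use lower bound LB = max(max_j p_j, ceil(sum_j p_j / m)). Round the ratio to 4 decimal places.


LPT order: [23, 15, 14, 9, 8, 4, 3]
Machine loads after assignment: [23, 18, 18, 17]
LPT makespan = 23
Lower bound = max(max_job, ceil(total/4)) = max(23, 19) = 23
Ratio = 23 / 23 = 1.0

1.0


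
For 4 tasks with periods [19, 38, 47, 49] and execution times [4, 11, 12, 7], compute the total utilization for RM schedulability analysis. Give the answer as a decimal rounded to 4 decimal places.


Compute individual utilizations (exact fractions):
  Task 1: C/T = 4/19 (approx. 0.2105)
  Task 2: C/T = 11/38 (approx. 0.2895)
  Task 3: C/T = 12/47 (approx. 0.2553)
  Task 4: C/T = 7/49 = 1/7 (approx. 0.1429)
Total utilization U = 4/19 + 11/38 + 12/47 + 1/7 = 591/658
Rounded to 4 decimal places: U = 0.8982
RM (Liu & Layland) bound for 4 tasks = 0.756828; compare with U = 591/658 (approx. 0.898176)
bound < U <= 1, so the RM sufficient condition is not met (inconclusive; an exact test such as response-time analysis is needed).

0.8982


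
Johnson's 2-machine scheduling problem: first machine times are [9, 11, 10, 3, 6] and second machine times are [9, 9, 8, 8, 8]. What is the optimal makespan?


Apply Johnson's rule:
  Group 1 (a <= b): [(4, 3, 8), (5, 6, 8), (1, 9, 9)]
  Group 2 (a > b): [(2, 11, 9), (3, 10, 8)]
Optimal job order: [4, 5, 1, 2, 3]
Schedule:
  Job 4: M1 done at 3, M2 done at 11
  Job 5: M1 done at 9, M2 done at 19
  Job 1: M1 done at 18, M2 done at 28
  Job 2: M1 done at 29, M2 done at 38
  Job 3: M1 done at 39, M2 done at 47
Makespan = 47

47


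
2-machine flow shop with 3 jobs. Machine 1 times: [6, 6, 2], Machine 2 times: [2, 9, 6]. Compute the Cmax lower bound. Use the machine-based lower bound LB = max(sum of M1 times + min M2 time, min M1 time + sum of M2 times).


LB1 = sum(M1 times) + min(M2 times) = 14 + 2 = 16
LB2 = min(M1 times) + sum(M2 times) = 2 + 17 = 19
Lower bound = max(LB1, LB2) = max(16, 19) = 19

19


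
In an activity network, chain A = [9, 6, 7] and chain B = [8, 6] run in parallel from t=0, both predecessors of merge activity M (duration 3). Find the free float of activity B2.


ES(B2) = sum of predecessors on chain B = 8
EF(B2) = ES + duration = 8 + 6 = 14
Successor of B2 is M. ES(M) = max(sum(A), sum(B)) = max(22, 14) = 22
Free float = ES(successor) - EF(current) = 22 - 14 = 8

8


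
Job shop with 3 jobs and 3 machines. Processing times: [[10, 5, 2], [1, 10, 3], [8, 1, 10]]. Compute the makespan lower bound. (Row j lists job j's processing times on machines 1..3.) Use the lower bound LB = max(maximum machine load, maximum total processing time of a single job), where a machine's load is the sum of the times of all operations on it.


Machine loads:
  Machine 1: 10 + 1 + 8 = 19
  Machine 2: 5 + 10 + 1 = 16
  Machine 3: 2 + 3 + 10 = 15
Max machine load = 19
Job totals:
  Job 1: 17
  Job 2: 14
  Job 3: 19
Max job total = 19
Lower bound = max(19, 19) = 19

19


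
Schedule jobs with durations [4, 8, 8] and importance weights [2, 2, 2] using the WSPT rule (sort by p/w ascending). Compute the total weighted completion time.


Compute p/w ratios and sort ascending (WSPT): [(4, 2), (8, 2), (8, 2)]
Compute weighted completion times:
  Job (p=4,w=2): C=4, w*C=2*4=8
  Job (p=8,w=2): C=12, w*C=2*12=24
  Job (p=8,w=2): C=20, w*C=2*20=40
Total weighted completion time = 72

72


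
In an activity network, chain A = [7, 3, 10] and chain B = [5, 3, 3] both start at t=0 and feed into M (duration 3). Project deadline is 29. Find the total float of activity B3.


Forward pass: ES(B3) = sum of predecessors on chain B = 8
EF = ES + duration = 8 + 3 = 11
Backward pass: LF(M) = deadline = 29; LS(M) = 29 - 3 = 26
LF(B3) = LS(M) - sum(successors on chain B) = 26 - 0 = 26
LS = LF - duration = 26 - 3 = 23
Total float = LS - ES = 23 - 8 = 15

15


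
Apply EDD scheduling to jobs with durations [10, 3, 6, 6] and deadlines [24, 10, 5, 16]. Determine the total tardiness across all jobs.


Sort by due date (EDD order): [(6, 5), (3, 10), (6, 16), (10, 24)]
Compute completion times and tardiness:
  Job 1: p=6, d=5, C=6, tardiness=max(0,6-5)=1
  Job 2: p=3, d=10, C=9, tardiness=max(0,9-10)=0
  Job 3: p=6, d=16, C=15, tardiness=max(0,15-16)=0
  Job 4: p=10, d=24, C=25, tardiness=max(0,25-24)=1
Total tardiness = 2

2


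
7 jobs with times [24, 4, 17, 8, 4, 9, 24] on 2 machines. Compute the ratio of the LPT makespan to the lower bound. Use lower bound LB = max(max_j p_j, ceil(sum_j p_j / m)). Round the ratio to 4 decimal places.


LPT order: [24, 24, 17, 9, 8, 4, 4]
Machine loads after assignment: [45, 45]
LPT makespan = 45
Lower bound = max(max_job, ceil(total/2)) = max(24, 45) = 45
Ratio = 45 / 45 = 1.0

1.0


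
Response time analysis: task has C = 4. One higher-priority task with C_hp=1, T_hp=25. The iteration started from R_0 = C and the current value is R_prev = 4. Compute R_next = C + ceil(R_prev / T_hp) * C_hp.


R_next = C + ceil(R_prev / T_hp) * C_hp
ceil(4 / 25) = ceil(0.16) = 1
Interference = 1 * 1 = 1
R_next = 4 + 1 = 5

5


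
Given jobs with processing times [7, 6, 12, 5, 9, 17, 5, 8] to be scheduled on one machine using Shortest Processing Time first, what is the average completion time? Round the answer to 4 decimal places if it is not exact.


Sort jobs by processing time (SPT order): [5, 5, 6, 7, 8, 9, 12, 17]
Compute completion times sequentially:
  Job 1: processing = 5, completes at 5
  Job 2: processing = 5, completes at 10
  Job 3: processing = 6, completes at 16
  Job 4: processing = 7, completes at 23
  Job 5: processing = 8, completes at 31
  Job 6: processing = 9, completes at 40
  Job 7: processing = 12, completes at 52
  Job 8: processing = 17, completes at 69
Sum of completion times = 246
Average completion time = 246/8 = 30.75

30.75


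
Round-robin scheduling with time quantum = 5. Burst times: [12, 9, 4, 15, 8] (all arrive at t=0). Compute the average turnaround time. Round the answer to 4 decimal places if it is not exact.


Time quantum = 5
Execution trace:
  J1 runs 5 units, time = 5
  J2 runs 5 units, time = 10
  J3 runs 4 units, time = 14
  J4 runs 5 units, time = 19
  J5 runs 5 units, time = 24
  J1 runs 5 units, time = 29
  J2 runs 4 units, time = 33
  J4 runs 5 units, time = 38
  J5 runs 3 units, time = 41
  J1 runs 2 units, time = 43
  J4 runs 5 units, time = 48
Finish times: [43, 33, 14, 48, 41]
Average turnaround = 179/5 = 35.8

35.8


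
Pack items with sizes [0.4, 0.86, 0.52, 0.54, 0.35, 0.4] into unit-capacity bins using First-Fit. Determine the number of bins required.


Place items sequentially using First-Fit:
  Item 0.4 -> new Bin 1
  Item 0.86 -> new Bin 2
  Item 0.52 -> Bin 1 (now 0.92)
  Item 0.54 -> new Bin 3
  Item 0.35 -> Bin 3 (now 0.89)
  Item 0.4 -> new Bin 4
Total bins used = 4

4


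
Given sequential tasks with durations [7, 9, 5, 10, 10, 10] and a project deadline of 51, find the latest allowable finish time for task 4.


LF(activity 4) = deadline - sum of successor durations
Successors: activities 5 through 6 with durations [10, 10]
Sum of successor durations = 20
LF = 51 - 20 = 31

31


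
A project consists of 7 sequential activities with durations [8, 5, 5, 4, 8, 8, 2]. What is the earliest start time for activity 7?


Activity 7 starts after activities 1 through 6 complete.
Predecessor durations: [8, 5, 5, 4, 8, 8]
ES = 8 + 5 + 5 + 4 + 8 + 8 = 38

38


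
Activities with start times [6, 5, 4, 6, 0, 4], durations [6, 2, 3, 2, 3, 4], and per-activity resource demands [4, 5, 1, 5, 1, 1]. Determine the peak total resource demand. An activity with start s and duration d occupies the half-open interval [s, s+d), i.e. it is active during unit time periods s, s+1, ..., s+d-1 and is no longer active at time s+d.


Each activity i is active on [start_i, start_i + duration_i).
Compute total resource usage per time slot:
  t=0: active resources = [1], total = 1
  t=1: active resources = [1], total = 1
  t=2: active resources = [1], total = 1
  t=3: active resources = [], total = 0
  t=4: active resources = [1, 1], total = 2
  t=5: active resources = [5, 1, 1], total = 7
  t=6: active resources = [4, 5, 1, 5, 1], total = 16
  t=7: active resources = [4, 5, 1], total = 10
  t=8: active resources = [4], total = 4
  t=9: active resources = [4], total = 4
  t=10: active resources = [4], total = 4
  t=11: active resources = [4], total = 4
Peak resource demand = 16

16


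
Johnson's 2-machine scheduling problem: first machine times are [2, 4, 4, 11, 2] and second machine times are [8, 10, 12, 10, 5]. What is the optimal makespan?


Apply Johnson's rule:
  Group 1 (a <= b): [(1, 2, 8), (5, 2, 5), (2, 4, 10), (3, 4, 12)]
  Group 2 (a > b): [(4, 11, 10)]
Optimal job order: [1, 5, 2, 3, 4]
Schedule:
  Job 1: M1 done at 2, M2 done at 10
  Job 5: M1 done at 4, M2 done at 15
  Job 2: M1 done at 8, M2 done at 25
  Job 3: M1 done at 12, M2 done at 37
  Job 4: M1 done at 23, M2 done at 47
Makespan = 47

47


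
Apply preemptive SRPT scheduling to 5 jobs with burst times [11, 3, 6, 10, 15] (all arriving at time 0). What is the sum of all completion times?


Since all jobs arrive at t=0, SRPT equals SPT ordering.
SPT order: [3, 6, 10, 11, 15]
Completion times:
  Job 1: p=3, C=3
  Job 2: p=6, C=9
  Job 3: p=10, C=19
  Job 4: p=11, C=30
  Job 5: p=15, C=45
Total completion time = 3 + 9 + 19 + 30 + 45 = 106

106


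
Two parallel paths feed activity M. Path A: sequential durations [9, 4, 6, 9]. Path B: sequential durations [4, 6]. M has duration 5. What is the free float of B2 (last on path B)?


ES(B2) = sum of predecessors on chain B = 4
EF(B2) = ES + duration = 4 + 6 = 10
Successor of B2 is M. ES(M) = max(sum(A), sum(B)) = max(28, 10) = 28
Free float = ES(successor) - EF(current) = 28 - 10 = 18

18


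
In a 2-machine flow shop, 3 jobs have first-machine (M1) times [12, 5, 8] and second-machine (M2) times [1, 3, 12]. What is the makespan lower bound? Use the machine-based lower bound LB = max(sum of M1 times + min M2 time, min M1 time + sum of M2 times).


LB1 = sum(M1 times) + min(M2 times) = 25 + 1 = 26
LB2 = min(M1 times) + sum(M2 times) = 5 + 16 = 21
Lower bound = max(LB1, LB2) = max(26, 21) = 26

26


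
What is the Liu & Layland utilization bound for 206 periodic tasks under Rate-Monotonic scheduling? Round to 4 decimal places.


Compute 2^(1/206) = 1.0033704594
Subtract 1: 1.0033704594 - 1 = 0.0033704594
Multiply by n: 206 * 0.0033704594 = 0.6943146364
Round to 4 dp: 0.6943

0.6943


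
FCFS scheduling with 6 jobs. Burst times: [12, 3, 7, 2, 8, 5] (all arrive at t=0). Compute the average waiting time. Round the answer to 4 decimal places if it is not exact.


FCFS order (as given): [12, 3, 7, 2, 8, 5]
Waiting times:
  Job 1: wait = 0
  Job 2: wait = 12
  Job 3: wait = 15
  Job 4: wait = 22
  Job 5: wait = 24
  Job 6: wait = 32
Sum of waiting times = 105
Average waiting time = 105/6 = 17.5

17.5


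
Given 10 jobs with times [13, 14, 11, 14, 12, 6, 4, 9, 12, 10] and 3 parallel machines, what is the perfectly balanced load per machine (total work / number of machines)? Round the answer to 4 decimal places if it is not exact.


Total processing time = 13 + 14 + 11 + 14 + 12 + 6 + 4 + 9 + 12 + 10 = 105
Number of machines = 3
Ideal balanced load = 105 / 3 = 35.0

35.0


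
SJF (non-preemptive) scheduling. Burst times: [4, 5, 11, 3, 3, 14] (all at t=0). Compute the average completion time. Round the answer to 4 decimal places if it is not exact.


SJF order (ascending): [3, 3, 4, 5, 11, 14]
Completion times:
  Job 1: burst=3, C=3
  Job 2: burst=3, C=6
  Job 3: burst=4, C=10
  Job 4: burst=5, C=15
  Job 5: burst=11, C=26
  Job 6: burst=14, C=40
Average completion = 100/6 = 16.6667

16.6667


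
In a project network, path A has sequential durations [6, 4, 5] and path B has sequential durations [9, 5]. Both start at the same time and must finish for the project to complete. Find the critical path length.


Path A total = 6 + 4 + 5 = 15
Path B total = 9 + 5 = 14
Critical path = longest path = max(15, 14) = 15

15


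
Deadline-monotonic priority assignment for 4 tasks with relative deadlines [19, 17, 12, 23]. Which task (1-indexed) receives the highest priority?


Sort tasks by relative deadline (ascending):
  Task 3: deadline = 12
  Task 2: deadline = 17
  Task 1: deadline = 19
  Task 4: deadline = 23
Priority order (highest first): [3, 2, 1, 4]
Highest priority task = 3

3


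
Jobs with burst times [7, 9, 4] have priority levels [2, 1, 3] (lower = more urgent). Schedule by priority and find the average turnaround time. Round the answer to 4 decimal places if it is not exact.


Sort by priority (ascending = highest first):
Order: [(1, 9), (2, 7), (3, 4)]
Completion times:
  Priority 1, burst=9, C=9
  Priority 2, burst=7, C=16
  Priority 3, burst=4, C=20
Average turnaround = 45/3 = 15.0

15.0


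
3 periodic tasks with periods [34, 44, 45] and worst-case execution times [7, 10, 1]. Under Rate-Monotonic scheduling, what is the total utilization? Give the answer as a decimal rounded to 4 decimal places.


Compute individual utilizations (exact fractions):
  Task 1: C/T = 7/34 (approx. 0.2059)
  Task 2: C/T = 10/44 = 5/22 (approx. 0.2273)
  Task 3: C/T = 1/45 (approx. 0.0222)
Total utilization U = 7/34 + 5/22 + 1/45 = 3832/8415
Rounded to 4 decimal places: U = 0.4554
RM (Liu & Layland) bound for 3 tasks = 0.779763; compare with U = 3832/8415 (approx. 0.455377)
U <= bound, so schedulable by RM sufficient condition.

0.4554


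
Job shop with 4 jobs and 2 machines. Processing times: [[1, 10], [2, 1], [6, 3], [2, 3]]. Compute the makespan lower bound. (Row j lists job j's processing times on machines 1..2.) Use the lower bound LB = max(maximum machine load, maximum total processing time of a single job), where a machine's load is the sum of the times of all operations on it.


Machine loads:
  Machine 1: 1 + 2 + 6 + 2 = 11
  Machine 2: 10 + 1 + 3 + 3 = 17
Max machine load = 17
Job totals:
  Job 1: 11
  Job 2: 3
  Job 3: 9
  Job 4: 5
Max job total = 11
Lower bound = max(17, 11) = 17

17


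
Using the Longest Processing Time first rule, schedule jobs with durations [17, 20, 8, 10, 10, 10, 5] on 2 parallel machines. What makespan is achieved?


Sort jobs in decreasing order (LPT): [20, 17, 10, 10, 10, 8, 5]
Assign each job to the least loaded machine:
  Machine 1: jobs [20, 10, 8], load = 38
  Machine 2: jobs [17, 10, 10, 5], load = 42
Makespan = max load = 42

42


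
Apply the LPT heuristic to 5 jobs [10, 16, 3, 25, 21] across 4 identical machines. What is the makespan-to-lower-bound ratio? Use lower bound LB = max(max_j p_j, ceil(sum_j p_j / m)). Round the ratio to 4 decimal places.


LPT order: [25, 21, 16, 10, 3]
Machine loads after assignment: [25, 21, 16, 13]
LPT makespan = 25
Lower bound = max(max_job, ceil(total/4)) = max(25, 19) = 25
Ratio = 25 / 25 = 1.0

1.0


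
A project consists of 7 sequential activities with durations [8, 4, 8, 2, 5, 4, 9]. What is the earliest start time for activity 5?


Activity 5 starts after activities 1 through 4 complete.
Predecessor durations: [8, 4, 8, 2]
ES = 8 + 4 + 8 + 2 = 22

22


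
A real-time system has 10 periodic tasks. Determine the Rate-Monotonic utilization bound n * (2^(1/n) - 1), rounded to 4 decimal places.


Compute 2^(1/10) = 1.0717734625
Subtract 1: 1.0717734625 - 1 = 0.0717734625
Multiply by n: 10 * 0.0717734625 = 0.7177346250
Round to 4 dp: 0.7177

0.7177


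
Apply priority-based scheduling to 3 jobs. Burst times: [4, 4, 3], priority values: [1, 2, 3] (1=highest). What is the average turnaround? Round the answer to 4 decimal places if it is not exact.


Sort by priority (ascending = highest first):
Order: [(1, 4), (2, 4), (3, 3)]
Completion times:
  Priority 1, burst=4, C=4
  Priority 2, burst=4, C=8
  Priority 3, burst=3, C=11
Average turnaround = 23/3 = 7.6667

7.6667


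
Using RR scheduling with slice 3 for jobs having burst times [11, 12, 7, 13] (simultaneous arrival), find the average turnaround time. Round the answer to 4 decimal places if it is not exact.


Time quantum = 3
Execution trace:
  J1 runs 3 units, time = 3
  J2 runs 3 units, time = 6
  J3 runs 3 units, time = 9
  J4 runs 3 units, time = 12
  J1 runs 3 units, time = 15
  J2 runs 3 units, time = 18
  J3 runs 3 units, time = 21
  J4 runs 3 units, time = 24
  J1 runs 3 units, time = 27
  J2 runs 3 units, time = 30
  J3 runs 1 units, time = 31
  J4 runs 3 units, time = 34
  J1 runs 2 units, time = 36
  J2 runs 3 units, time = 39
  J4 runs 3 units, time = 42
  J4 runs 1 units, time = 43
Finish times: [36, 39, 31, 43]
Average turnaround = 149/4 = 37.25

37.25


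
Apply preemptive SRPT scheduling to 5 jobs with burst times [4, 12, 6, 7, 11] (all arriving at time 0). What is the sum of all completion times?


Since all jobs arrive at t=0, SRPT equals SPT ordering.
SPT order: [4, 6, 7, 11, 12]
Completion times:
  Job 1: p=4, C=4
  Job 2: p=6, C=10
  Job 3: p=7, C=17
  Job 4: p=11, C=28
  Job 5: p=12, C=40
Total completion time = 4 + 10 + 17 + 28 + 40 = 99

99


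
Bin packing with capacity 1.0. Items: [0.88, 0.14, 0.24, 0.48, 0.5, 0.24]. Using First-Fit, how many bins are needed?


Place items sequentially using First-Fit:
  Item 0.88 -> new Bin 1
  Item 0.14 -> new Bin 2
  Item 0.24 -> Bin 2 (now 0.38)
  Item 0.48 -> Bin 2 (now 0.86)
  Item 0.5 -> new Bin 3
  Item 0.24 -> Bin 3 (now 0.74)
Total bins used = 3

3


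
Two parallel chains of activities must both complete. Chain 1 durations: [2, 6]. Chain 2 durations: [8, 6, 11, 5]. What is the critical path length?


Path A total = 2 + 6 = 8
Path B total = 8 + 6 + 11 + 5 = 30
Critical path = longest path = max(8, 30) = 30

30


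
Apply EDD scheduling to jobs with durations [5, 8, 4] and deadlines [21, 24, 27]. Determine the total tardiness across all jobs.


Sort by due date (EDD order): [(5, 21), (8, 24), (4, 27)]
Compute completion times and tardiness:
  Job 1: p=5, d=21, C=5, tardiness=max(0,5-21)=0
  Job 2: p=8, d=24, C=13, tardiness=max(0,13-24)=0
  Job 3: p=4, d=27, C=17, tardiness=max(0,17-27)=0
Total tardiness = 0

0


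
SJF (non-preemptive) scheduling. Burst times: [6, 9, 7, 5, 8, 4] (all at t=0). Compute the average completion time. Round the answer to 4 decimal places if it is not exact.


SJF order (ascending): [4, 5, 6, 7, 8, 9]
Completion times:
  Job 1: burst=4, C=4
  Job 2: burst=5, C=9
  Job 3: burst=6, C=15
  Job 4: burst=7, C=22
  Job 5: burst=8, C=30
  Job 6: burst=9, C=39
Average completion = 119/6 = 19.8333

19.8333


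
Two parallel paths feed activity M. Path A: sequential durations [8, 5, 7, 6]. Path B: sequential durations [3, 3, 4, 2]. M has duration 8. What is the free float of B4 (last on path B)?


ES(B4) = sum of predecessors on chain B = 10
EF(B4) = ES + duration = 10 + 2 = 12
Successor of B4 is M. ES(M) = max(sum(A), sum(B)) = max(26, 12) = 26
Free float = ES(successor) - EF(current) = 26 - 12 = 14

14


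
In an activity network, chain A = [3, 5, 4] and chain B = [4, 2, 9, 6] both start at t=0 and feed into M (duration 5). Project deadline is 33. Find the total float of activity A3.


Forward pass: ES(A3) = sum of predecessors on chain A = 8
EF = ES + duration = 8 + 4 = 12
Backward pass: LF(M) = deadline = 33; LS(M) = 33 - 5 = 28
LF(A3) = LS(M) - sum(successors on chain A) = 28 - 0 = 28
LS = LF - duration = 28 - 4 = 24
Total float = LS - ES = 24 - 8 = 16

16


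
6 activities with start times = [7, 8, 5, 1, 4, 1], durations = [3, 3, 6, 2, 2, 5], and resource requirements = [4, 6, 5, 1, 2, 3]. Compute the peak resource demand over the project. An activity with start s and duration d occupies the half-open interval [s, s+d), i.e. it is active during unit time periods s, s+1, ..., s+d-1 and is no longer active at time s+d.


Each activity i is active on [start_i, start_i + duration_i).
Compute total resource usage per time slot:
  t=0: active resources = [], total = 0
  t=1: active resources = [1, 3], total = 4
  t=2: active resources = [1, 3], total = 4
  t=3: active resources = [3], total = 3
  t=4: active resources = [2, 3], total = 5
  t=5: active resources = [5, 2, 3], total = 10
  t=6: active resources = [5], total = 5
  t=7: active resources = [4, 5], total = 9
  t=8: active resources = [4, 6, 5], total = 15
  t=9: active resources = [4, 6, 5], total = 15
  t=10: active resources = [6, 5], total = 11
Peak resource demand = 15

15


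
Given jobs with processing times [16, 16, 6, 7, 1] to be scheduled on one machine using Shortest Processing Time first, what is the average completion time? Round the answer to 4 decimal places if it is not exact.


Sort jobs by processing time (SPT order): [1, 6, 7, 16, 16]
Compute completion times sequentially:
  Job 1: processing = 1, completes at 1
  Job 2: processing = 6, completes at 7
  Job 3: processing = 7, completes at 14
  Job 4: processing = 16, completes at 30
  Job 5: processing = 16, completes at 46
Sum of completion times = 98
Average completion time = 98/5 = 19.6

19.6


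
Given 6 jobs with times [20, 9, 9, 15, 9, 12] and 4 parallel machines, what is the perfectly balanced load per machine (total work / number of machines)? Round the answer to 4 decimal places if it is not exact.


Total processing time = 20 + 9 + 9 + 15 + 9 + 12 = 74
Number of machines = 4
Ideal balanced load = 74 / 4 = 18.5

18.5


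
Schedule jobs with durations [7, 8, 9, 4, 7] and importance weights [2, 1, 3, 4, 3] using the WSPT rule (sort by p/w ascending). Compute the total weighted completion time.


Compute p/w ratios and sort ascending (WSPT): [(4, 4), (7, 3), (9, 3), (7, 2), (8, 1)]
Compute weighted completion times:
  Job (p=4,w=4): C=4, w*C=4*4=16
  Job (p=7,w=3): C=11, w*C=3*11=33
  Job (p=9,w=3): C=20, w*C=3*20=60
  Job (p=7,w=2): C=27, w*C=2*27=54
  Job (p=8,w=1): C=35, w*C=1*35=35
Total weighted completion time = 198

198


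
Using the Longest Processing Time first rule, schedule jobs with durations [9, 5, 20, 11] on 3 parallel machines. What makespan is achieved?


Sort jobs in decreasing order (LPT): [20, 11, 9, 5]
Assign each job to the least loaded machine:
  Machine 1: jobs [20], load = 20
  Machine 2: jobs [11], load = 11
  Machine 3: jobs [9, 5], load = 14
Makespan = max load = 20

20


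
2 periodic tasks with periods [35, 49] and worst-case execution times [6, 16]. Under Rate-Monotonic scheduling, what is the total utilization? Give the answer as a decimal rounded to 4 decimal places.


Compute individual utilizations (exact fractions):
  Task 1: C/T = 6/35 (approx. 0.1714)
  Task 2: C/T = 16/49 (approx. 0.3265)
Total utilization U = 6/35 + 16/49 = 122/245
Rounded to 4 decimal places: U = 0.4980
RM (Liu & Layland) bound for 2 tasks = 0.828427; compare with U = 122/245 (approx. 0.497959)
U <= bound, so schedulable by RM sufficient condition.

0.4980


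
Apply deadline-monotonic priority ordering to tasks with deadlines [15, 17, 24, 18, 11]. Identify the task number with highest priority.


Sort tasks by relative deadline (ascending):
  Task 5: deadline = 11
  Task 1: deadline = 15
  Task 2: deadline = 17
  Task 4: deadline = 18
  Task 3: deadline = 24
Priority order (highest first): [5, 1, 2, 4, 3]
Highest priority task = 5

5


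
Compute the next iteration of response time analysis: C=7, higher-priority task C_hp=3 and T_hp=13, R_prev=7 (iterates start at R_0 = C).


R_next = C + ceil(R_prev / T_hp) * C_hp
ceil(7 / 13) = ceil(0.5385) = 1
Interference = 1 * 3 = 3
R_next = 7 + 3 = 10

10


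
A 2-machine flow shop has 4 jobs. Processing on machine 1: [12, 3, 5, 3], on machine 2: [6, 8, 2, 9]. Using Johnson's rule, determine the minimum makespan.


Apply Johnson's rule:
  Group 1 (a <= b): [(2, 3, 8), (4, 3, 9)]
  Group 2 (a > b): [(1, 12, 6), (3, 5, 2)]
Optimal job order: [2, 4, 1, 3]
Schedule:
  Job 2: M1 done at 3, M2 done at 11
  Job 4: M1 done at 6, M2 done at 20
  Job 1: M1 done at 18, M2 done at 26
  Job 3: M1 done at 23, M2 done at 28
Makespan = 28

28


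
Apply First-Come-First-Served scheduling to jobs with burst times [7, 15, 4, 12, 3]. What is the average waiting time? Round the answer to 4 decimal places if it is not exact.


FCFS order (as given): [7, 15, 4, 12, 3]
Waiting times:
  Job 1: wait = 0
  Job 2: wait = 7
  Job 3: wait = 22
  Job 4: wait = 26
  Job 5: wait = 38
Sum of waiting times = 93
Average waiting time = 93/5 = 18.6

18.6


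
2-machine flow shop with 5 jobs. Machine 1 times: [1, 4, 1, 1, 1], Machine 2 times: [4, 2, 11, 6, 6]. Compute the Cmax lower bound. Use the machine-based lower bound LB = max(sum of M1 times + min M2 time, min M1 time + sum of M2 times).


LB1 = sum(M1 times) + min(M2 times) = 8 + 2 = 10
LB2 = min(M1 times) + sum(M2 times) = 1 + 29 = 30
Lower bound = max(LB1, LB2) = max(10, 30) = 30

30


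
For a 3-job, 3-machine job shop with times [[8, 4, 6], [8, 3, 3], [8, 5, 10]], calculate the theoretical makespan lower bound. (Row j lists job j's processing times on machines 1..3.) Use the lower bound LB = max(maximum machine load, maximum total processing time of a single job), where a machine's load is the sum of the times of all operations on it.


Machine loads:
  Machine 1: 8 + 8 + 8 = 24
  Machine 2: 4 + 3 + 5 = 12
  Machine 3: 6 + 3 + 10 = 19
Max machine load = 24
Job totals:
  Job 1: 18
  Job 2: 14
  Job 3: 23
Max job total = 23
Lower bound = max(24, 23) = 24

24


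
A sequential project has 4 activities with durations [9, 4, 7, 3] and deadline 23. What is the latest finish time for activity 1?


LF(activity 1) = deadline - sum of successor durations
Successors: activities 2 through 4 with durations [4, 7, 3]
Sum of successor durations = 14
LF = 23 - 14 = 9

9


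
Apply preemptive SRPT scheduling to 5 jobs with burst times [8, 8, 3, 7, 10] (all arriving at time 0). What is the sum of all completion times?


Since all jobs arrive at t=0, SRPT equals SPT ordering.
SPT order: [3, 7, 8, 8, 10]
Completion times:
  Job 1: p=3, C=3
  Job 2: p=7, C=10
  Job 3: p=8, C=18
  Job 4: p=8, C=26
  Job 5: p=10, C=36
Total completion time = 3 + 10 + 18 + 26 + 36 = 93

93


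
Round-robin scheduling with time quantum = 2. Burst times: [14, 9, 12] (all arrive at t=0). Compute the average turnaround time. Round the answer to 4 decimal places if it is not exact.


Time quantum = 2
Execution trace:
  J1 runs 2 units, time = 2
  J2 runs 2 units, time = 4
  J3 runs 2 units, time = 6
  J1 runs 2 units, time = 8
  J2 runs 2 units, time = 10
  J3 runs 2 units, time = 12
  J1 runs 2 units, time = 14
  J2 runs 2 units, time = 16
  J3 runs 2 units, time = 18
  J1 runs 2 units, time = 20
  J2 runs 2 units, time = 22
  J3 runs 2 units, time = 24
  J1 runs 2 units, time = 26
  J2 runs 1 units, time = 27
  J3 runs 2 units, time = 29
  J1 runs 2 units, time = 31
  J3 runs 2 units, time = 33
  J1 runs 2 units, time = 35
Finish times: [35, 27, 33]
Average turnaround = 95/3 = 31.6667

31.6667


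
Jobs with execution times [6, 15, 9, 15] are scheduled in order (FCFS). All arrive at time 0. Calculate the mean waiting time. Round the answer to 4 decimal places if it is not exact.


FCFS order (as given): [6, 15, 9, 15]
Waiting times:
  Job 1: wait = 0
  Job 2: wait = 6
  Job 3: wait = 21
  Job 4: wait = 30
Sum of waiting times = 57
Average waiting time = 57/4 = 14.25

14.25


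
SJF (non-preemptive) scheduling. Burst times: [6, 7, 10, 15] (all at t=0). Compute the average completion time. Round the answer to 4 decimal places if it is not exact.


SJF order (ascending): [6, 7, 10, 15]
Completion times:
  Job 1: burst=6, C=6
  Job 2: burst=7, C=13
  Job 3: burst=10, C=23
  Job 4: burst=15, C=38
Average completion = 80/4 = 20.0

20.0


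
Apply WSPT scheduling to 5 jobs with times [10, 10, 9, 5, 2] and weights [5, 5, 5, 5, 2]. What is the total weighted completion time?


Compute p/w ratios and sort ascending (WSPT): [(5, 5), (2, 2), (9, 5), (10, 5), (10, 5)]
Compute weighted completion times:
  Job (p=5,w=5): C=5, w*C=5*5=25
  Job (p=2,w=2): C=7, w*C=2*7=14
  Job (p=9,w=5): C=16, w*C=5*16=80
  Job (p=10,w=5): C=26, w*C=5*26=130
  Job (p=10,w=5): C=36, w*C=5*36=180
Total weighted completion time = 429

429


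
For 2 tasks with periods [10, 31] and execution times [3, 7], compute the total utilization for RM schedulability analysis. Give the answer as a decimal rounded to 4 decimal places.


Compute individual utilizations (exact fractions):
  Task 1: C/T = 3/10 (approx. 0.3)
  Task 2: C/T = 7/31 (approx. 0.2258)
Total utilization U = 3/10 + 7/31 = 163/310
Rounded to 4 decimal places: U = 0.5258
RM (Liu & Layland) bound for 2 tasks = 0.828427; compare with U = 163/310 (approx. 0.525806)
U <= bound, so schedulable by RM sufficient condition.

0.5258


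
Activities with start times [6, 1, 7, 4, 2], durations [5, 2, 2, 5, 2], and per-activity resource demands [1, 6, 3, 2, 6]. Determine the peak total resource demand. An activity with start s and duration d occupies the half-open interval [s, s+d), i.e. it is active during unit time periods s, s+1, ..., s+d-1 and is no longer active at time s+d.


Each activity i is active on [start_i, start_i + duration_i).
Compute total resource usage per time slot:
  t=0: active resources = [], total = 0
  t=1: active resources = [6], total = 6
  t=2: active resources = [6, 6], total = 12
  t=3: active resources = [6], total = 6
  t=4: active resources = [2], total = 2
  t=5: active resources = [2], total = 2
  t=6: active resources = [1, 2], total = 3
  t=7: active resources = [1, 3, 2], total = 6
  t=8: active resources = [1, 3, 2], total = 6
  t=9: active resources = [1], total = 1
  t=10: active resources = [1], total = 1
Peak resource demand = 12

12


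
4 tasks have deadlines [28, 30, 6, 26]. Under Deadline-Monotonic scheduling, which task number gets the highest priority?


Sort tasks by relative deadline (ascending):
  Task 3: deadline = 6
  Task 4: deadline = 26
  Task 1: deadline = 28
  Task 2: deadline = 30
Priority order (highest first): [3, 4, 1, 2]
Highest priority task = 3

3


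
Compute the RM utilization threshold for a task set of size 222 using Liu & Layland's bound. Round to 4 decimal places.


Compute 2^(1/222) = 1.0031271640
Subtract 1: 1.0031271640 - 1 = 0.0031271640
Multiply by n: 222 * 0.0031271640 = 0.6942304080
Round to 4 dp: 0.6942

0.6942


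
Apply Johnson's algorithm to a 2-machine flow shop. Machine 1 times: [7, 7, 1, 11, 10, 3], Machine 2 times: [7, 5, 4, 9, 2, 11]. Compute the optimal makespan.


Apply Johnson's rule:
  Group 1 (a <= b): [(3, 1, 4), (6, 3, 11), (1, 7, 7)]
  Group 2 (a > b): [(4, 11, 9), (2, 7, 5), (5, 10, 2)]
Optimal job order: [3, 6, 1, 4, 2, 5]
Schedule:
  Job 3: M1 done at 1, M2 done at 5
  Job 6: M1 done at 4, M2 done at 16
  Job 1: M1 done at 11, M2 done at 23
  Job 4: M1 done at 22, M2 done at 32
  Job 2: M1 done at 29, M2 done at 37
  Job 5: M1 done at 39, M2 done at 41
Makespan = 41

41


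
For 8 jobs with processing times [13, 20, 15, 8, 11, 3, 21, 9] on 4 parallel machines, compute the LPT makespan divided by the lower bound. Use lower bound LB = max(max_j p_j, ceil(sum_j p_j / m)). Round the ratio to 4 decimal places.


LPT order: [21, 20, 15, 13, 11, 9, 8, 3]
Machine loads after assignment: [24, 28, 24, 24]
LPT makespan = 28
Lower bound = max(max_job, ceil(total/4)) = max(21, 25) = 25
Ratio = 28 / 25 = 1.12

1.12


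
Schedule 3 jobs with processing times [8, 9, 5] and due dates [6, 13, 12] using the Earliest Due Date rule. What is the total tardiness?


Sort by due date (EDD order): [(8, 6), (5, 12), (9, 13)]
Compute completion times and tardiness:
  Job 1: p=8, d=6, C=8, tardiness=max(0,8-6)=2
  Job 2: p=5, d=12, C=13, tardiness=max(0,13-12)=1
  Job 3: p=9, d=13, C=22, tardiness=max(0,22-13)=9
Total tardiness = 12

12


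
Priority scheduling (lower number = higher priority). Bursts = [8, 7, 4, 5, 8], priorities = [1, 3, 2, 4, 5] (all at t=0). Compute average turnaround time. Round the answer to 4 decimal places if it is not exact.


Sort by priority (ascending = highest first):
Order: [(1, 8), (2, 4), (3, 7), (4, 5), (5, 8)]
Completion times:
  Priority 1, burst=8, C=8
  Priority 2, burst=4, C=12
  Priority 3, burst=7, C=19
  Priority 4, burst=5, C=24
  Priority 5, burst=8, C=32
Average turnaround = 95/5 = 19.0

19.0


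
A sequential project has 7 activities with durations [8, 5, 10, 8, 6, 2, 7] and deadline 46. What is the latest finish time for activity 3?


LF(activity 3) = deadline - sum of successor durations
Successors: activities 4 through 7 with durations [8, 6, 2, 7]
Sum of successor durations = 23
LF = 46 - 23 = 23

23


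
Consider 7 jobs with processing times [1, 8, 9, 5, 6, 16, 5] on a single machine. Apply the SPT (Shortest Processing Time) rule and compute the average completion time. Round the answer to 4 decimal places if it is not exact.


Sort jobs by processing time (SPT order): [1, 5, 5, 6, 8, 9, 16]
Compute completion times sequentially:
  Job 1: processing = 1, completes at 1
  Job 2: processing = 5, completes at 6
  Job 3: processing = 5, completes at 11
  Job 4: processing = 6, completes at 17
  Job 5: processing = 8, completes at 25
  Job 6: processing = 9, completes at 34
  Job 7: processing = 16, completes at 50
Sum of completion times = 144
Average completion time = 144/7 = 20.5714

20.5714
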